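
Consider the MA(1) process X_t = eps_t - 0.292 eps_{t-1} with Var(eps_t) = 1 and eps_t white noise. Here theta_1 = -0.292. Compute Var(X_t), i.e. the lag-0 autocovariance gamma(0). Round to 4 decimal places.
\gamma(0) = 1.0853

For an MA(q) process X_t = eps_t + sum_i theta_i eps_{t-i} with
Var(eps_t) = sigma^2, the variance is
  gamma(0) = sigma^2 * (1 + sum_i theta_i^2).
  sum_i theta_i^2 = (-0.292)^2 = 0.085264.
  gamma(0) = 1 * (1 + 0.085264) = 1 * 1.085264 = 1.085264, which rounds to 1.0853.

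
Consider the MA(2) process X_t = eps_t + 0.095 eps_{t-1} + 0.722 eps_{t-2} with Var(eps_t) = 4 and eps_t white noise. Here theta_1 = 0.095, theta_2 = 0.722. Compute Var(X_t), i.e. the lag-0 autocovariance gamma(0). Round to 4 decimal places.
\gamma(0) = 6.1212

For an MA(q) process X_t = eps_t + sum_i theta_i eps_{t-i} with
Var(eps_t) = sigma^2, the variance is
  gamma(0) = sigma^2 * (1 + sum_i theta_i^2).
  sum_i theta_i^2 = (0.095)^2 + (0.722)^2 = 0.009025 + 0.521284 = 0.530309.
  gamma(0) = 4 * (1 + 0.530309) = 4 * 1.530309 = 6.121236, which rounds to 6.1212.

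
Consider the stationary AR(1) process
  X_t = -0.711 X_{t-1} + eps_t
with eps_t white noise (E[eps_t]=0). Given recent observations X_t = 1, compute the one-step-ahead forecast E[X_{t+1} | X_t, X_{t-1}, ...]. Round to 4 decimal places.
E[X_{t+1} \mid \mathcal F_t] = -0.7110

For an AR(p) model X_t = c + sum_i phi_i X_{t-i} + eps_t, the
one-step-ahead conditional mean is
  E[X_{t+1} | X_t, ...] = c + sum_i phi_i X_{t+1-i}.
Substitute known values:
  E[X_{t+1} | ...] = (-0.711) * (1)
                   = -0.7110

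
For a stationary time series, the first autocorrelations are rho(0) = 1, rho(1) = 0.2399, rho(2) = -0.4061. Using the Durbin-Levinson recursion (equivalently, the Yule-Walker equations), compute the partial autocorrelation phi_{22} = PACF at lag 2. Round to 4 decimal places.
\phi_{22} = -0.4920

The PACF at lag k is phi_{kk}, the last component of the solution
to the Yule-Walker system G_k phi = r_k where
  (G_k)_{ij} = rho(|i - j|), (r_k)_i = rho(i), i,j = 1..k.
Equivalently, Durbin-Levinson gives phi_{kk} iteratively:
  phi_{11} = rho(1)
  phi_{kk} = [rho(k) - sum_{j=1..k-1} phi_{k-1,j} rho(k-j)]
            / [1 - sum_{j=1..k-1} phi_{k-1,j} rho(j)],
  phi_{k,j} = phi_{k-1,j} - phi_{kk} phi_{k-1,k-j},  j = 1..k-1.
Step k = 1:
  phi_11 = rho(1) = 0.2399.
Step k = 2:
  phi_22 = [rho(2) - phi_11 rho(1)] / [1 - phi_11 rho(1)] = [-0.4061 - (0.2399)(0.2399)] / [1 - (0.2399)(0.2399)]
         = -0.46365201 / 0.94244799 = -0.492.
Therefore phi_{22} = -0.4920.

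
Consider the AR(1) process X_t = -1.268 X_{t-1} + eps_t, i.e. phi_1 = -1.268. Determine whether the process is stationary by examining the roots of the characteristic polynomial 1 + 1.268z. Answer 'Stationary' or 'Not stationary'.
\text{Not stationary}

The AR(p) characteristic polynomial is P(z) = 1 + 1.268z.
Stationarity requires all roots to lie outside the unit circle, i.e. |z| > 1 for every root.
This is linear in z: 1 + (1.268) z = 0  =>  z = -1/(1.268) = -0.788644,  |z| = 0.788644.
Moduli of all roots: 0.7886.
All moduli strictly greater than 1? No.
Verdict: Not stationary.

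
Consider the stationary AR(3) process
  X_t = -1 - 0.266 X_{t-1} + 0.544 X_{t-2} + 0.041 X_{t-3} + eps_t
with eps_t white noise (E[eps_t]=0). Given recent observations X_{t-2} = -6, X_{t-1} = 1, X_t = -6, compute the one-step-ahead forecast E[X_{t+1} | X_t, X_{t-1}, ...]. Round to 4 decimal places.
E[X_{t+1} \mid \mathcal F_t] = 0.8940

For an AR(p) model X_t = c + sum_i phi_i X_{t-i} + eps_t, the
one-step-ahead conditional mean is
  E[X_{t+1} | X_t, ...] = c + sum_i phi_i X_{t+1-i}.
Substitute known values:
  E[X_{t+1} | ...] = -1 + (-0.266) * (-6) + (0.544) * (1) + (0.041) * (-6)
                   = 0.8940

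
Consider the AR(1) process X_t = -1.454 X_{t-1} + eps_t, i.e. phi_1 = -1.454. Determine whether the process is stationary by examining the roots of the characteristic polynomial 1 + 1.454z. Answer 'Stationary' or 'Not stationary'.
\text{Not stationary}

The AR(p) characteristic polynomial is P(z) = 1 + 1.454z.
Stationarity requires all roots to lie outside the unit circle, i.e. |z| > 1 for every root.
This is linear in z: 1 + (1.454) z = 0  =>  z = -1/(1.454) = -0.687758,  |z| = 0.687758.
Moduli of all roots: 0.6878.
All moduli strictly greater than 1? No.
Verdict: Not stationary.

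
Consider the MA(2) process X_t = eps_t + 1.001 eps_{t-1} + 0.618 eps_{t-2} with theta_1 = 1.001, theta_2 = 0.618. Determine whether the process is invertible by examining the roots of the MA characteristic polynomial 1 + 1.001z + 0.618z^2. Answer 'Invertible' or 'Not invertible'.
\text{Invertible}

The MA(q) characteristic polynomial is P(z) = 1 + 1.001z + 0.618z^2.
Invertibility requires all roots to lie outside the unit circle, i.e. |z| > 1 for every root.
Set 1 + (1.001) z + (0.618) z^2 = 0, i.e. a z^2 + b z + c = 0 with a = 0.618, b = 1.001, c = 1.
Discriminant D = b^2 - 4ac = (1.001)^2 - 4*(0.618)*1 = 1.002001 - (2.472) = -1.469999.
D < 0, so the roots are the complex-conjugate pair z = (-b +/- i sqrt(-D)) / (2a) = -0.8099 +/- 0.9809i.
For a conjugate pair |z|^2 = z * conj(z) = (product of roots) = c/a = 1/(0.618) = 1.618123, so |z| = sqrt(1.618123) = 1.2721 for both roots.
Moduli of all roots: 1.2721, 1.2721.
All moduli strictly greater than 1? Yes.
Verdict: Invertible.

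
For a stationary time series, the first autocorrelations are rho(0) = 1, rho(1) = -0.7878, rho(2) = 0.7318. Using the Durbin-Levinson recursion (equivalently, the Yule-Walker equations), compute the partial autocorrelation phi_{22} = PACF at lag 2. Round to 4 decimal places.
\phi_{22} = 0.2930

The PACF at lag k is phi_{kk}, the last component of the solution
to the Yule-Walker system G_k phi = r_k where
  (G_k)_{ij} = rho(|i - j|), (r_k)_i = rho(i), i,j = 1..k.
Equivalently, Durbin-Levinson gives phi_{kk} iteratively:
  phi_{11} = rho(1)
  phi_{kk} = [rho(k) - sum_{j=1..k-1} phi_{k-1,j} rho(k-j)]
            / [1 - sum_{j=1..k-1} phi_{k-1,j} rho(j)],
  phi_{k,j} = phi_{k-1,j} - phi_{kk} phi_{k-1,k-j},  j = 1..k-1.
Step k = 1:
  phi_11 = rho(1) = -0.7878.
Step k = 2:
  phi_22 = [rho(2) - phi_11 rho(1)] / [1 - phi_11 rho(1)] = [0.7318 - (-0.7878)(-0.7878)] / [1 - (-0.7878)(-0.7878)]
         = 0.11117116 / 0.37937116 = 0.293.
Therefore phi_{22} = 0.2930.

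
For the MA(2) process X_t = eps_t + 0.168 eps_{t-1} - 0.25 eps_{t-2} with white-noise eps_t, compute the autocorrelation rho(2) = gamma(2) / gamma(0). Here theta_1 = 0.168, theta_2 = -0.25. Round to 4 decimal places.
\rho(2) = -0.2292

For an MA(q) process with theta_0 = 1, the autocovariance is
  gamma(k) = sigma^2 * sum_{i=0..q-k} theta_i * theta_{i+k},
and rho(k) = gamma(k) / gamma(0). Sigma^2 cancels.
  numerator   = (1)*(-0.25) = -0.25.
  denominator = (1)^2 + (0.168)^2 + (-0.25)^2 = 1.090724.
  rho(2) = -0.25 / 1.090724 = -0.2292.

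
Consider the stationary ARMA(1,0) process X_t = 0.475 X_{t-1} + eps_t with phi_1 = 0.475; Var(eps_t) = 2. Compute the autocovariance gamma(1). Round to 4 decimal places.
\gamma(1) = 1.2268

Multiply the model equation by X_{t-k} and take expectations. With theta_0 = psi_0 = 1 and psi_j the MA(infinity) weights, this gives
  gamma(k) - sum_i phi_i gamma(k-i) = c_k,
  c_k = sigma^2 * sum_{j=k..q} theta_j psi_{j-k}   (c_k = 0 for k > q),
using gamma(-m) = gamma(m).
Pure AR (q = 0): c_0 = sigma^2 = 2, c_k = 0 for k >= 1.
Equations for k = 0 and k = 1 (AR order 1):
  gamma(0) = phi_1 gamma(1) + c_0
  gamma(1) = phi_1 gamma(0) + c_1
Substituting the second into the first: gamma(0) (1 - phi_1^2) = c_0 + phi_1 c_1, so
  gamma(0) = c_0 / (1 - phi_1^2) = 2 / (1 - (0.475)^2) = 2 / 0.774375 = 2.582728.
  gamma(1) = phi_1 gamma(0) = (0.475)(2.582728) = 1.226796.
Therefore gamma(1) = 1.2268 (to 4 decimal places).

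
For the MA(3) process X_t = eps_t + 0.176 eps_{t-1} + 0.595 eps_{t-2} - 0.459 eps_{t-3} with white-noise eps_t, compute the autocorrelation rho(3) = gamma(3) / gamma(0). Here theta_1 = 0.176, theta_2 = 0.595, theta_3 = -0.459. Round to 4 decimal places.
\rho(3) = -0.2877

For an MA(q) process with theta_0 = 1, the autocovariance is
  gamma(k) = sigma^2 * sum_{i=0..q-k} theta_i * theta_{i+k},
and rho(k) = gamma(k) / gamma(0). Sigma^2 cancels.
  numerator   = (1)*(-0.459) = -0.459.
  denominator = (1)^2 + (0.176)^2 + (0.595)^2 + (-0.459)^2 = 1.595682.
  rho(3) = -0.459 / 1.595682 = -0.2877.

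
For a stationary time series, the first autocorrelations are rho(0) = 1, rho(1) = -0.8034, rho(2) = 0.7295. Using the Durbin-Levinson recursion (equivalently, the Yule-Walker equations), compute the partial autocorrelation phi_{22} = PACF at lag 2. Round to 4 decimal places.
\phi_{22} = 0.2371

The PACF at lag k is phi_{kk}, the last component of the solution
to the Yule-Walker system G_k phi = r_k where
  (G_k)_{ij} = rho(|i - j|), (r_k)_i = rho(i), i,j = 1..k.
Equivalently, Durbin-Levinson gives phi_{kk} iteratively:
  phi_{11} = rho(1)
  phi_{kk} = [rho(k) - sum_{j=1..k-1} phi_{k-1,j} rho(k-j)]
            / [1 - sum_{j=1..k-1} phi_{k-1,j} rho(j)],
  phi_{k,j} = phi_{k-1,j} - phi_{kk} phi_{k-1,k-j},  j = 1..k-1.
Step k = 1:
  phi_11 = rho(1) = -0.8034.
Step k = 2:
  phi_22 = [rho(2) - phi_11 rho(1)] / [1 - phi_11 rho(1)] = [0.7295 - (-0.8034)(-0.8034)] / [1 - (-0.8034)(-0.8034)]
         = 0.08404844 / 0.35454844 = 0.2371.
Therefore phi_{22} = 0.2371.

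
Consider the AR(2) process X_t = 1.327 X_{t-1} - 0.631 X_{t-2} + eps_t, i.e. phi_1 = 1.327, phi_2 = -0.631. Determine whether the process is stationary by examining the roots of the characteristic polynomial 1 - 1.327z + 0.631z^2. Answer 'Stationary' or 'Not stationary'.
\text{Stationary}

The AR(p) characteristic polynomial is P(z) = 1 - 1.327z + 0.631z^2.
Stationarity requires all roots to lie outside the unit circle, i.e. |z| > 1 for every root.
Set 1 + (-1.327) z + (0.631) z^2 = 0, i.e. a z^2 + b z + c = 0 with a = 0.631, b = -1.327, c = 1.
Discriminant D = b^2 - 4ac = (-1.327)^2 - 4*(0.631)*1 = 1.760929 - (2.524) = -0.763071.
D < 0, so the roots are the complex-conjugate pair z = (-b +/- i sqrt(-D)) / (2a) = 1.0515 +/- 0.6922i.
For a conjugate pair |z|^2 = z * conj(z) = (product of roots) = c/a = 1/(0.631) = 1.584786, so |z| = sqrt(1.584786) = 1.2589 for both roots.
Moduli of all roots: 1.2589, 1.2589.
All moduli strictly greater than 1? Yes.
Verdict: Stationary.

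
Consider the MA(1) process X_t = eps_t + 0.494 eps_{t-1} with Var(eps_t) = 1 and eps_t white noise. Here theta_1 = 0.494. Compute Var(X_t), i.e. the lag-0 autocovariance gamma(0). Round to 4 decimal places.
\gamma(0) = 1.2440

For an MA(q) process X_t = eps_t + sum_i theta_i eps_{t-i} with
Var(eps_t) = sigma^2, the variance is
  gamma(0) = sigma^2 * (1 + sum_i theta_i^2).
  sum_i theta_i^2 = (0.494)^2 = 0.244036.
  gamma(0) = 1 * (1 + 0.244036) = 1 * 1.244036 = 1.244036, which rounds to 1.2440.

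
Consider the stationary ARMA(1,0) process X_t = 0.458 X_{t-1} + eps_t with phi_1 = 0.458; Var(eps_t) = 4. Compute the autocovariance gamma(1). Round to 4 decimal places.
\gamma(1) = 2.3183

Multiply the model equation by X_{t-k} and take expectations. With theta_0 = psi_0 = 1 and psi_j the MA(infinity) weights, this gives
  gamma(k) - sum_i phi_i gamma(k-i) = c_k,
  c_k = sigma^2 * sum_{j=k..q} theta_j psi_{j-k}   (c_k = 0 for k > q),
using gamma(-m) = gamma(m).
Pure AR (q = 0): c_0 = sigma^2 = 4, c_k = 0 for k >= 1.
Equations for k = 0 and k = 1 (AR order 1):
  gamma(0) = phi_1 gamma(1) + c_0
  gamma(1) = phi_1 gamma(0) + c_1
Substituting the second into the first: gamma(0) (1 - phi_1^2) = c_0 + phi_1 c_1, so
  gamma(0) = c_0 / (1 - phi_1^2) = 4 / (1 - (0.458)^2) = 4 / 0.790236 = 5.061779.
  gamma(1) = phi_1 gamma(0) = (0.458)(5.061779) = 2.318295.
Therefore gamma(1) = 2.3183 (to 4 decimal places).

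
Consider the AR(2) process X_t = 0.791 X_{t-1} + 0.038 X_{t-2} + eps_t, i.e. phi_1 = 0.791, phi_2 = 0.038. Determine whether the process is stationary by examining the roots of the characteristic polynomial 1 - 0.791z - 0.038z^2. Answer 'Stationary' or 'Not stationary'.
\text{Stationary}

The AR(p) characteristic polynomial is P(z) = 1 - 0.791z - 0.038z^2.
Stationarity requires all roots to lie outside the unit circle, i.e. |z| > 1 for every root.
Set 1 + (-0.791) z + (-0.038) z^2 = 0, i.e. a z^2 + b z + c = 0 with a = -0.038, b = -0.791, c = 1.
Discriminant D = b^2 - 4ac = (-0.791)^2 - 4*(-0.038)*1 = 0.625681 - (-0.152) = 0.777681.
D >= 0, so the roots are real: z = (-b +/- sqrt(D)) / (2a) = (0.791 +/- 0.881862) / (-0.076).
  z_1 = (0.791 + 0.881862) / (-0.076) = -22.0113,   |z_1| = 22.0113.
  z_2 = (0.791 - 0.881862) / (-0.076) = 1.1956,   |z_2| = 1.1956.
Moduli of all roots: 22.0113, 1.1956.
All moduli strictly greater than 1? Yes.
Verdict: Stationary.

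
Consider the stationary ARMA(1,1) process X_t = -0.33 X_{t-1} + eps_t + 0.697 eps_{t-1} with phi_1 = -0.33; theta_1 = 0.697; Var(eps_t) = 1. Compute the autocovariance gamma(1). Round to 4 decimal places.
\gamma(1) = 0.3171

Multiply the model equation by X_{t-k} and take expectations. With theta_0 = psi_0 = 1 and psi_j the MA(infinity) weights, this gives
  gamma(k) - sum_i phi_i gamma(k-i) = c_k,
  c_k = sigma^2 * sum_{j=k..q} theta_j psi_{j-k}   (c_k = 0 for k > q),
using gamma(-m) = gamma(m).
psi-weights needed (psi_j = theta_j + sum_i phi_i psi_{j-i}):
  psi_1 = theta_1 + phi_1 = 0.697 + (-0.33) = 0.367
Right-hand sides:
  c_0 = sigma^2 (1 + theta_1 psi_1) = 1 * (1 + (0.697)(0.367)) = 1 * 1.255799 = 1.255799
  c_1 = sigma^2 theta_1 = 1 * (0.697) = 0.697
  c_2 = 0
Equations for k = 0 and k = 1 (AR order 1):
  gamma(0) = phi_1 gamma(1) + c_0
  gamma(1) = phi_1 gamma(0) + c_1
Substituting the second into the first: gamma(0) (1 - phi_1^2) = c_0 + phi_1 c_1, so
  gamma(0) = (c_0 + phi_1 c_1) / (1 - phi_1^2) = (1.255799 + (-0.33)(0.697)) / (1 - (-0.33)^2) = 1.025789 / 0.8911 = 1.151149.
  gamma(1) = phi_1 gamma(0) + c_1 = (-0.33)(1.151149) + (0.697) = 0.317121.
Therefore gamma(1) = 0.3171 (to 4 decimal places).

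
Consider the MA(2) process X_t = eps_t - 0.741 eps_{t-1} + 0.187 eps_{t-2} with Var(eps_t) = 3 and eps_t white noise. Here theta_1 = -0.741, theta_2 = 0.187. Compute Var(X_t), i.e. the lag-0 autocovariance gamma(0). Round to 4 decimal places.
\gamma(0) = 4.7522

For an MA(q) process X_t = eps_t + sum_i theta_i eps_{t-i} with
Var(eps_t) = sigma^2, the variance is
  gamma(0) = sigma^2 * (1 + sum_i theta_i^2).
  sum_i theta_i^2 = (-0.741)^2 + (0.187)^2 = 0.549081 + 0.034969 = 0.58405.
  gamma(0) = 3 * (1 + 0.58405) = 3 * 1.58405 = 4.75215, which rounds to 4.7522.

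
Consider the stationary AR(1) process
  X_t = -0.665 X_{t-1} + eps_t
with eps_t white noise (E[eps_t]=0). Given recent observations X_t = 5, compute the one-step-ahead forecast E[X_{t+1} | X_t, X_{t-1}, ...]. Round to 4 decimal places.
E[X_{t+1} \mid \mathcal F_t] = -3.3250

For an AR(p) model X_t = c + sum_i phi_i X_{t-i} + eps_t, the
one-step-ahead conditional mean is
  E[X_{t+1} | X_t, ...] = c + sum_i phi_i X_{t+1-i}.
Substitute known values:
  E[X_{t+1} | ...] = (-0.665) * (5)
                   = -3.3250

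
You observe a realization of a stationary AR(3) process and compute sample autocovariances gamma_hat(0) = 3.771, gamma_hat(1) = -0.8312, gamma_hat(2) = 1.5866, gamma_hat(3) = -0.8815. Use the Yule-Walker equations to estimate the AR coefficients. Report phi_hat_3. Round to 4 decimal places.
\hat\phi_{3} = -0.1130

The Yule-Walker equations for an AR(p) process read, in matrix form,
  Gamma_p phi = r_p,   with   (Gamma_p)_{ij} = gamma(|i - j|),
                       (r_p)_i = gamma(i),   i,j = 1..p.
Substitute the sample gammas (Toeplitz matrix and right-hand side of size 3):
  Gamma_p = [[3.771, -0.8312, 1.5866], [-0.8312, 3.771, -0.8312], [1.5866, -0.8312, 3.771]]
  r_p     = [-0.8312, 1.5866, -0.8815]
Written out (R1..R3):
  (R1) 3.771 phi_1 - 0.8312 phi_2 + 1.5866 phi_3 = -0.8312
  (R2) -0.8312 phi_1 + 3.771 phi_2 - 0.8312 phi_3 = 1.5866
  (R3) 1.5866 phi_1 - 0.8312 phi_2 + 3.771 phi_3 = -0.8815
Gaussian elimination:
  R2 <- R2 - (-0.8312/3.771) R1 = R2 - (-0.220419) R1:  3.587788 phi_2 - 0.481483 phi_3 = 1.403388
  R3 <- R3 - (1.5866/3.771) R1 = R3 - (0.420737) R1:  -0.481483 phi_2 + 3.103458 phi_3 = -0.531783
  R3 <- R3 - (-0.481483/3.587788) R2 = R3 - (-0.134201) R2:  3.038843 phi_3 = -0.343448
Back-substitution:
  phi_hat_3 = -0.343448 / 3.038843 = -0.113019
  phi_hat_2 = (1.403388 - (-0.481483)(-0.113019)) / 3.587788 = 0.37599
  phi_hat_1 = (-0.8312 - (-0.8312)(0.37599) - (1.5866)(-0.113019)) / 3.771 = -0.089992
So phi_hat = [-0.0900, 0.3760, -0.1130].
Therefore phi_hat_3 = -0.1130.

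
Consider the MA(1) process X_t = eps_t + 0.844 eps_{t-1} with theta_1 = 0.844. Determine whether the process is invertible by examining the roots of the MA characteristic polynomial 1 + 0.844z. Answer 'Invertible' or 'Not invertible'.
\text{Invertible}

The MA(q) characteristic polynomial is P(z) = 1 + 0.844z.
Invertibility requires all roots to lie outside the unit circle, i.e. |z| > 1 for every root.
This is linear in z: 1 + (0.844) z = 0  =>  z = -1/(0.844) = -1.184834,  |z| = 1.184834.
Moduli of all roots: 1.1848.
All moduli strictly greater than 1? Yes.
Verdict: Invertible.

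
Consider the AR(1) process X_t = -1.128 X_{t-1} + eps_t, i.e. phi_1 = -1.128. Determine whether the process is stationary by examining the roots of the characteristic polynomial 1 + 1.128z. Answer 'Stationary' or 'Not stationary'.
\text{Not stationary}

The AR(p) characteristic polynomial is P(z) = 1 + 1.128z.
Stationarity requires all roots to lie outside the unit circle, i.e. |z| > 1 for every root.
This is linear in z: 1 + (1.128) z = 0  =>  z = -1/(1.128) = -0.886525,  |z| = 0.886525.
Moduli of all roots: 0.8865.
All moduli strictly greater than 1? No.
Verdict: Not stationary.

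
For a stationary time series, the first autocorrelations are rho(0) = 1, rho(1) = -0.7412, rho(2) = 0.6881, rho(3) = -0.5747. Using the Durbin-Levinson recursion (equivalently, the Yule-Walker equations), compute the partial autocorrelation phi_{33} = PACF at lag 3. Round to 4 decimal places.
\phi_{33} = 0.0159

The PACF at lag k is phi_{kk}, the last component of the solution
to the Yule-Walker system G_k phi = r_k where
  (G_k)_{ij} = rho(|i - j|), (r_k)_i = rho(i), i,j = 1..k.
Equivalently, Durbin-Levinson gives phi_{kk} iteratively:
  phi_{11} = rho(1)
  phi_{kk} = [rho(k) - sum_{j=1..k-1} phi_{k-1,j} rho(k-j)]
            / [1 - sum_{j=1..k-1} phi_{k-1,j} rho(j)],
  phi_{k,j} = phi_{k-1,j} - phi_{kk} phi_{k-1,k-j},  j = 1..k-1.
Step k = 1:
  phi_11 = rho(1) = -0.7412.
Step k = 2:
  phi_22 = [rho(2) - phi_11 rho(1)] / [1 - phi_11 rho(1)] = [0.6881 - (-0.7412)(-0.7412)] / [1 - (-0.7412)(-0.7412)]
         = 0.13872256 / 0.45062256 = 0.307846.
  Update: phi_21 = phi_11 - phi_22 phi_11 = -0.7412 - (0.307846)(-0.7412) = -0.513024.
Step k = 3:
  phi_33 = [rho(3) - phi_21 rho(2) - phi_22 rho(1)] / [1 - phi_21 rho(1) - phi_22 rho(2)]
    numerator   = -0.5747 - (-0.513024)(0.6881) - (0.307846)(-0.7412) = 0.00648775
    denominator = 1 - (-0.513024)(-0.7412) - (0.307846)(0.6881) = 0.40791731
  phi_33 = 0.00648775 / 0.40791731 = 0.0159.
Therefore phi_{33} = 0.0159.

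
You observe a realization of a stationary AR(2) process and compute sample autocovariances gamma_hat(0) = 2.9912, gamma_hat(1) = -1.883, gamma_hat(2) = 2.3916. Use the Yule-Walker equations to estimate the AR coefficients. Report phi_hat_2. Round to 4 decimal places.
\hat\phi_{2} = 0.6680

The Yule-Walker equations for an AR(p) process read, in matrix form,
  Gamma_p phi = r_p,   with   (Gamma_p)_{ij} = gamma(|i - j|),
                       (r_p)_i = gamma(i),   i,j = 1..p.
Substitute the sample gammas (Toeplitz matrix and right-hand side of size 2):
  Gamma_p = [[2.9912, -1.883], [-1.883, 2.9912]]
  r_p     = [-1.883, 2.3916]
Written out:
  2.9912 phi_1 - 1.883 phi_2 = -1.883
  -1.883 phi_1 + 2.9912 phi_2 = 2.3916
Solve by Cramer's rule:
  det = gamma(0)^2 - gamma(1)^2 = (2.9912)^2 - (-1.883)^2 = 8.94727744 - 3.545689 = 5.40158844
  phi_hat_1 = [gamma(1) gamma(0) - gamma(1) gamma(2)] / det = [(-1.883)(2.9912) - (-1.883)(2.3916)] / 5.40158844 = -1.1290468 / 5.40158844 = -0.209
  phi_hat_2 = [gamma(0) gamma(2) - gamma(1)^2] / det = [(2.9912)(2.3916) - (-1.883)^2] / 5.40158844 = 3.60806492 / 5.40158844 = 0.668
So phi_hat = [-0.2090, 0.6680].
Therefore phi_hat_2 = 0.6680.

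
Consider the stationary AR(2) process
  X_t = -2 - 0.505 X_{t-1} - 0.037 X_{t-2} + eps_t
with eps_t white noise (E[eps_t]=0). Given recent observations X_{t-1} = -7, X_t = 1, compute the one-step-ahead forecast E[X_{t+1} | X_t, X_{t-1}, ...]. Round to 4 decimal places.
E[X_{t+1} \mid \mathcal F_t] = -2.2460

For an AR(p) model X_t = c + sum_i phi_i X_{t-i} + eps_t, the
one-step-ahead conditional mean is
  E[X_{t+1} | X_t, ...] = c + sum_i phi_i X_{t+1-i}.
Substitute known values:
  E[X_{t+1} | ...] = -2 + (-0.505) * (1) + (-0.037) * (-7)
                   = -2.2460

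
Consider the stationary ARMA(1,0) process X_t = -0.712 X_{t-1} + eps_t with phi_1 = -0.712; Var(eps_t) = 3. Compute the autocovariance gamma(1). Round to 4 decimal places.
\gamma(1) = -4.3322

Multiply the model equation by X_{t-k} and take expectations. With theta_0 = psi_0 = 1 and psi_j the MA(infinity) weights, this gives
  gamma(k) - sum_i phi_i gamma(k-i) = c_k,
  c_k = sigma^2 * sum_{j=k..q} theta_j psi_{j-k}   (c_k = 0 for k > q),
using gamma(-m) = gamma(m).
Pure AR (q = 0): c_0 = sigma^2 = 3, c_k = 0 for k >= 1.
Equations for k = 0 and k = 1 (AR order 1):
  gamma(0) = phi_1 gamma(1) + c_0
  gamma(1) = phi_1 gamma(0) + c_1
Substituting the second into the first: gamma(0) (1 - phi_1^2) = c_0 + phi_1 c_1, so
  gamma(0) = c_0 / (1 - phi_1^2) = 3 / (1 - (-0.712)^2) = 3 / 0.493056 = 6.084502.
  gamma(1) = phi_1 gamma(0) = (-0.712)(6.084502) = -4.332165.
Therefore gamma(1) = -4.3322 (to 4 decimal places).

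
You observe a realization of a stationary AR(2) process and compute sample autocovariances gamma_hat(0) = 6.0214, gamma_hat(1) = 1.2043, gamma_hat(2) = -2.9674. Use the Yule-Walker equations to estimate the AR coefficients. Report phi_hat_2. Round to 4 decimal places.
\hat\phi_{2} = -0.5550

The Yule-Walker equations for an AR(p) process read, in matrix form,
  Gamma_p phi = r_p,   with   (Gamma_p)_{ij} = gamma(|i - j|),
                       (r_p)_i = gamma(i),   i,j = 1..p.
Substitute the sample gammas (Toeplitz matrix and right-hand side of size 2):
  Gamma_p = [[6.0214, 1.2043], [1.2043, 6.0214]]
  r_p     = [1.2043, -2.9674]
Written out:
  6.0214 phi_1 + 1.2043 phi_2 = 1.2043
  1.2043 phi_1 + 6.0214 phi_2 = -2.9674
Solve by Cramer's rule:
  det = gamma(0)^2 - gamma(1)^2 = (6.0214)^2 - (1.2043)^2 = 36.25725796 - 1.45033849 = 34.80691947
  phi_hat_1 = [gamma(1) gamma(0) - gamma(1) gamma(2)] / det = [(1.2043)(6.0214) - (1.2043)(-2.9674)] / 34.80691947 = 10.82521184 / 34.80691947 = 0.311
  phi_hat_2 = [gamma(0) gamma(2) - gamma(1)^2] / det = [(6.0214)(-2.9674) - (1.2043)^2] / 34.80691947 = -19.31824085 / 34.80691947 = -0.555
So phi_hat = [0.3110, -0.5550].
Therefore phi_hat_2 = -0.5550.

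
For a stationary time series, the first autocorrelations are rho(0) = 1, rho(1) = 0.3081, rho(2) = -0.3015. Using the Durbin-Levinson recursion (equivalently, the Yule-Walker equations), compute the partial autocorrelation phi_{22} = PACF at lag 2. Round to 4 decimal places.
\phi_{22} = -0.4380

The PACF at lag k is phi_{kk}, the last component of the solution
to the Yule-Walker system G_k phi = r_k where
  (G_k)_{ij} = rho(|i - j|), (r_k)_i = rho(i), i,j = 1..k.
Equivalently, Durbin-Levinson gives phi_{kk} iteratively:
  phi_{11} = rho(1)
  phi_{kk} = [rho(k) - sum_{j=1..k-1} phi_{k-1,j} rho(k-j)]
            / [1 - sum_{j=1..k-1} phi_{k-1,j} rho(j)],
  phi_{k,j} = phi_{k-1,j} - phi_{kk} phi_{k-1,k-j},  j = 1..k-1.
Step k = 1:
  phi_11 = rho(1) = 0.3081.
Step k = 2:
  phi_22 = [rho(2) - phi_11 rho(1)] / [1 - phi_11 rho(1)] = [-0.3015 - (0.3081)(0.3081)] / [1 - (0.3081)(0.3081)]
         = -0.39642561 / 0.90507439 = -0.438.
Therefore phi_{22} = -0.4380.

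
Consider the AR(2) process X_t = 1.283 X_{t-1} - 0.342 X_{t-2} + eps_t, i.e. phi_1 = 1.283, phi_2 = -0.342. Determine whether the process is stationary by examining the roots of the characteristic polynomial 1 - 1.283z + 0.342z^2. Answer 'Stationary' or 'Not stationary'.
\text{Stationary}

The AR(p) characteristic polynomial is P(z) = 1 - 1.283z + 0.342z^2.
Stationarity requires all roots to lie outside the unit circle, i.e. |z| > 1 for every root.
Set 1 + (-1.283) z + (0.342) z^2 = 0, i.e. a z^2 + b z + c = 0 with a = 0.342, b = -1.283, c = 1.
Discriminant D = b^2 - 4ac = (-1.283)^2 - 4*(0.342)*1 = 1.646089 - (1.368) = 0.278089.
D >= 0, so the roots are real: z = (-b +/- sqrt(D)) / (2a) = (1.283 +/- 0.527341) / (0.684).
  z_1 = (1.283 + 0.527341) / (0.684) = 2.6467,   |z_1| = 2.6467.
  z_2 = (1.283 - 0.527341) / (0.684) = 1.1048,   |z_2| = 1.1048.
Moduli of all roots: 2.6467, 1.1048.
All moduli strictly greater than 1? Yes.
Verdict: Stationary.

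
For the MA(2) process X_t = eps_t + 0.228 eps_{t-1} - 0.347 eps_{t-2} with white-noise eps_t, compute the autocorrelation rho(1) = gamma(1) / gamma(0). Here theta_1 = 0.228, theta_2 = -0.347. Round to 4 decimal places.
\rho(1) = 0.1270

For an MA(q) process with theta_0 = 1, the autocovariance is
  gamma(k) = sigma^2 * sum_{i=0..q-k} theta_i * theta_{i+k},
and rho(k) = gamma(k) / gamma(0). Sigma^2 cancels.
  numerator   = (1)*(0.228) + (0.228)*(-0.347) = 0.148884.
  denominator = (1)^2 + (0.228)^2 + (-0.347)^2 = 1.172393.
  rho(1) = 0.148884 / 1.172393 = 0.1270.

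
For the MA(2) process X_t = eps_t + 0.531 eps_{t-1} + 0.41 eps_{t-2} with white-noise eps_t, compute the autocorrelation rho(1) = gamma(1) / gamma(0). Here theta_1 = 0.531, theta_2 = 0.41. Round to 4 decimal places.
\rho(1) = 0.5163

For an MA(q) process with theta_0 = 1, the autocovariance is
  gamma(k) = sigma^2 * sum_{i=0..q-k} theta_i * theta_{i+k},
and rho(k) = gamma(k) / gamma(0). Sigma^2 cancels.
  numerator   = (1)*(0.531) + (0.531)*(0.41) = 0.74871.
  denominator = (1)^2 + (0.531)^2 + (0.41)^2 = 1.450061.
  rho(1) = 0.74871 / 1.450061 = 0.5163.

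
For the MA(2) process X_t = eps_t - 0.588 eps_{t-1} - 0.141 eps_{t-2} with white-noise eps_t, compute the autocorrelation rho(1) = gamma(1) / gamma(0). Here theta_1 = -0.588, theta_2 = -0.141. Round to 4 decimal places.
\rho(1) = -0.3699

For an MA(q) process with theta_0 = 1, the autocovariance is
  gamma(k) = sigma^2 * sum_{i=0..q-k} theta_i * theta_{i+k},
and rho(k) = gamma(k) / gamma(0). Sigma^2 cancels.
  numerator   = (1)*(-0.588) + (-0.588)*(-0.141) = -0.505092.
  denominator = (1)^2 + (-0.588)^2 + (-0.141)^2 = 1.365625.
  rho(1) = -0.505092 / 1.365625 = -0.3699.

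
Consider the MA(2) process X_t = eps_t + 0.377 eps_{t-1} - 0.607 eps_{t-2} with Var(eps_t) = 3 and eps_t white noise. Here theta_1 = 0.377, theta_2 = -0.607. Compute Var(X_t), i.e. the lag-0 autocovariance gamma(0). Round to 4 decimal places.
\gamma(0) = 4.5317

For an MA(q) process X_t = eps_t + sum_i theta_i eps_{t-i} with
Var(eps_t) = sigma^2, the variance is
  gamma(0) = sigma^2 * (1 + sum_i theta_i^2).
  sum_i theta_i^2 = (0.377)^2 + (-0.607)^2 = 0.142129 + 0.368449 = 0.510578.
  gamma(0) = 3 * (1 + 0.510578) = 3 * 1.510578 = 4.531734, which rounds to 4.5317.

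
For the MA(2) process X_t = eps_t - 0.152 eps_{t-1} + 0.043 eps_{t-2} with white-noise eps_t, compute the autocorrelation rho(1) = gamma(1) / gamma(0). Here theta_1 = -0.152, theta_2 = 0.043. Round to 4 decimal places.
\rho(1) = -0.1547

For an MA(q) process with theta_0 = 1, the autocovariance is
  gamma(k) = sigma^2 * sum_{i=0..q-k} theta_i * theta_{i+k},
and rho(k) = gamma(k) / gamma(0). Sigma^2 cancels.
  numerator   = (1)*(-0.152) + (-0.152)*(0.043) = -0.158536.
  denominator = (1)^2 + (-0.152)^2 + (0.043)^2 = 1.024953.
  rho(1) = -0.158536 / 1.024953 = -0.1547.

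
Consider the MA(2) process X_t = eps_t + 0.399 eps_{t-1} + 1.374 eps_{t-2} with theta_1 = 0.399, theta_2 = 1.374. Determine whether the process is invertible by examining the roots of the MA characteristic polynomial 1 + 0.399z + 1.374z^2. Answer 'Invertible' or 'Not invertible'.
\text{Not invertible}

The MA(q) characteristic polynomial is P(z) = 1 + 0.399z + 1.374z^2.
Invertibility requires all roots to lie outside the unit circle, i.e. |z| > 1 for every root.
Set 1 + (0.399) z + (1.374) z^2 = 0, i.e. a z^2 + b z + c = 0 with a = 1.374, b = 0.399, c = 1.
Discriminant D = b^2 - 4ac = (0.399)^2 - 4*(1.374)*1 = 0.159201 - (5.496) = -5.336799.
D < 0, so the roots are the complex-conjugate pair z = (-b +/- i sqrt(-D)) / (2a) = -0.1452 +/- 0.8407i.
For a conjugate pair |z|^2 = z * conj(z) = (product of roots) = c/a = 1/(1.374) = 0.727802, so |z| = sqrt(0.727802) = 0.8531 for both roots.
Moduli of all roots: 0.8531, 0.8531.
All moduli strictly greater than 1? No.
Verdict: Not invertible.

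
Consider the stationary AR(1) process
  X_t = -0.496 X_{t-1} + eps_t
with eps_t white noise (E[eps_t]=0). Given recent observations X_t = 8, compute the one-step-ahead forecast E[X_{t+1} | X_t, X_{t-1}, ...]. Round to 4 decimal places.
E[X_{t+1} \mid \mathcal F_t] = -3.9680

For an AR(p) model X_t = c + sum_i phi_i X_{t-i} + eps_t, the
one-step-ahead conditional mean is
  E[X_{t+1} | X_t, ...] = c + sum_i phi_i X_{t+1-i}.
Substitute known values:
  E[X_{t+1} | ...] = (-0.496) * (8)
                   = -3.9680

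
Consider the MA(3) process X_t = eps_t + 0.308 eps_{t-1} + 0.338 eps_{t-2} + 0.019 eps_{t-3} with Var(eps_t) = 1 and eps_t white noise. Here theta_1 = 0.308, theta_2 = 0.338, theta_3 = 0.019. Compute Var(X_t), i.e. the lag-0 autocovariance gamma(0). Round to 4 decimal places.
\gamma(0) = 1.2095

For an MA(q) process X_t = eps_t + sum_i theta_i eps_{t-i} with
Var(eps_t) = sigma^2, the variance is
  gamma(0) = sigma^2 * (1 + sum_i theta_i^2).
  sum_i theta_i^2 = (0.308)^2 + (0.338)^2 + (0.019)^2 = 0.094864 + 0.114244 + 0.000361 = 0.209469.
  gamma(0) = 1 * (1 + 0.209469) = 1 * 1.209469 = 1.209469, which rounds to 1.2095.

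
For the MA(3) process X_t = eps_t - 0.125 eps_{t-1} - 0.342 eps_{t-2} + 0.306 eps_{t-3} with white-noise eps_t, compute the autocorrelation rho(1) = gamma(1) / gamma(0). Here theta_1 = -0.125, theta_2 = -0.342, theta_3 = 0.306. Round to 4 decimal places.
\rho(1) = -0.1524

For an MA(q) process with theta_0 = 1, the autocovariance is
  gamma(k) = sigma^2 * sum_{i=0..q-k} theta_i * theta_{i+k},
and rho(k) = gamma(k) / gamma(0). Sigma^2 cancels.
  numerator   = (1)*(-0.125) + (-0.125)*(-0.342) + (-0.342)*(0.306) = -0.186902.
  denominator = (1)^2 + (-0.125)^2 + (-0.342)^2 + (0.306)^2 = 1.226225.
  rho(1) = -0.186902 / 1.226225 = -0.1524.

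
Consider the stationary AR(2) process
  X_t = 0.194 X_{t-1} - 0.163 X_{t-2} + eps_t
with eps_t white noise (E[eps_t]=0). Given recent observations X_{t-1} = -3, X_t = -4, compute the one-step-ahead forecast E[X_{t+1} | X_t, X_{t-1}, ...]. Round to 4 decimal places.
E[X_{t+1} \mid \mathcal F_t] = -0.2870

For an AR(p) model X_t = c + sum_i phi_i X_{t-i} + eps_t, the
one-step-ahead conditional mean is
  E[X_{t+1} | X_t, ...] = c + sum_i phi_i X_{t+1-i}.
Substitute known values:
  E[X_{t+1} | ...] = (0.194) * (-4) + (-0.163) * (-3)
                   = -0.2870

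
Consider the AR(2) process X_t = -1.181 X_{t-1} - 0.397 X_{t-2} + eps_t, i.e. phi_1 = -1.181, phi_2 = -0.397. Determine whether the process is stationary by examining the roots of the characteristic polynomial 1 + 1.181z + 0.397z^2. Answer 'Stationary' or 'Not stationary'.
\text{Stationary}

The AR(p) characteristic polynomial is P(z) = 1 + 1.181z + 0.397z^2.
Stationarity requires all roots to lie outside the unit circle, i.e. |z| > 1 for every root.
Set 1 + (1.181) z + (0.397) z^2 = 0, i.e. a z^2 + b z + c = 0 with a = 0.397, b = 1.181, c = 1.
Discriminant D = b^2 - 4ac = (1.181)^2 - 4*(0.397)*1 = 1.394761 - (1.588) = -0.193239.
D < 0, so the roots are the complex-conjugate pair z = (-b +/- i sqrt(-D)) / (2a) = -1.4874 +/- 0.5536i.
For a conjugate pair |z|^2 = z * conj(z) = (product of roots) = c/a = 1/(0.397) = 2.518892, so |z| = sqrt(2.518892) = 1.5871 for both roots.
Moduli of all roots: 1.5871, 1.5871.
All moduli strictly greater than 1? Yes.
Verdict: Stationary.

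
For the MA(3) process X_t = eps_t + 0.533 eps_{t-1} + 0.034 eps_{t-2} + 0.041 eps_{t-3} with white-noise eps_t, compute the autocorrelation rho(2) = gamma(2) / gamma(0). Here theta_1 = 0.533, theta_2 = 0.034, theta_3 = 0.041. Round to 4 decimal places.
\rho(2) = 0.0434

For an MA(q) process with theta_0 = 1, the autocovariance is
  gamma(k) = sigma^2 * sum_{i=0..q-k} theta_i * theta_{i+k},
and rho(k) = gamma(k) / gamma(0). Sigma^2 cancels.
  numerator   = (1)*(0.034) + (0.533)*(0.041) = 0.055853.
  denominator = (1)^2 + (0.533)^2 + (0.034)^2 + (0.041)^2 = 1.286926.
  rho(2) = 0.055853 / 1.286926 = 0.0434.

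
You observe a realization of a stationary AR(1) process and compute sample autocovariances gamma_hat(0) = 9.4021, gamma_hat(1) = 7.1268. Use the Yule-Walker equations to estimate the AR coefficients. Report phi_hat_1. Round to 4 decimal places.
\hat\phi_{1} = 0.7580

The Yule-Walker equations for an AR(p) process read, in matrix form,
  Gamma_p phi = r_p,   with   (Gamma_p)_{ij} = gamma(|i - j|),
                       (r_p)_i = gamma(i),   i,j = 1..p.
Substitute the sample gammas (Toeplitz matrix and right-hand side of size 1):
  Gamma_p = [[9.4021]]
  r_p     = [7.1268]
With p = 1 this is the single equation gamma(0) phi_1 = gamma(1):
  phi_hat_1 = gamma(1) / gamma(0) = 7.1268 / 9.4021 = 0.7580.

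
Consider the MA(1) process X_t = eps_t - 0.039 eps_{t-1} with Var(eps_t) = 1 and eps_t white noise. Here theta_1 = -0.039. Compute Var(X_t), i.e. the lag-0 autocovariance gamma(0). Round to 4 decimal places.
\gamma(0) = 1.0015

For an MA(q) process X_t = eps_t + sum_i theta_i eps_{t-i} with
Var(eps_t) = sigma^2, the variance is
  gamma(0) = sigma^2 * (1 + sum_i theta_i^2).
  sum_i theta_i^2 = (-0.039)^2 = 0.001521.
  gamma(0) = 1 * (1 + 0.001521) = 1 * 1.001521 = 1.001521, which rounds to 1.0015.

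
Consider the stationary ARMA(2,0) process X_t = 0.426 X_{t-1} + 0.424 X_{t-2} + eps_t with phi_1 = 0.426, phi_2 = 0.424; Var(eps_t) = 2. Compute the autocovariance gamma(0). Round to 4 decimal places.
\gamma(0) = 5.3825

Multiply the model equation by X_{t-k} and take expectations. With theta_0 = psi_0 = 1 and psi_j the MA(infinity) weights, this gives
  gamma(k) - sum_i phi_i gamma(k-i) = c_k,
  c_k = sigma^2 * sum_{j=k..q} theta_j psi_{j-k}   (c_k = 0 for k > q),
using gamma(-m) = gamma(m).
Pure AR (q = 0): c_0 = sigma^2 = 2, c_k = 0 for k >= 1.
Equations for k = 0, 1, 2 (AR order 2, c_2 = 0):
  (E0) gamma(0) = phi_1 gamma(1) + phi_2 gamma(2) + c_0
  (E1) gamma(1) = phi_1 gamma(0) + phi_2 gamma(1) + c_1
  (E2) gamma(2) = phi_1 gamma(1) + phi_2 gamma(0)
From (E1): gamma(1) = A gamma(0) + B with
  A = phi_1 / (1 - phi_2) = 0.426 / 0.576 = 0.739583,   B = c_1 / (1 - phi_2) = 0 / 0.576 = 0.
Insert (E2) into (E0): gamma(0) (1 - phi_2^2) = phi_1 (1 + phi_2) gamma(1) + c_0.
  phi_1 (1 + phi_2) = (0.426)(1.424) = 0.606624,   1 - phi_2^2 = 0.820224.
Replace gamma(1) by A gamma(0) + B and collect gamma(0):
  gamma(0) [0.820224 - (0.606624)(0.739583)] = c_0 = 2
  gamma(0) * 0.371575 = 2
  gamma(0) = 2 / 0.371575 = 5.382493.
Therefore gamma(0) = 5.3825 (to 4 decimal places).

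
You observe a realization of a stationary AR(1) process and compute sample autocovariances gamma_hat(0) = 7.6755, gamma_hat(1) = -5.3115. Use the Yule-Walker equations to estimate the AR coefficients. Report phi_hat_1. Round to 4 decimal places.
\hat\phi_{1} = -0.6920

The Yule-Walker equations for an AR(p) process read, in matrix form,
  Gamma_p phi = r_p,   with   (Gamma_p)_{ij} = gamma(|i - j|),
                       (r_p)_i = gamma(i),   i,j = 1..p.
Substitute the sample gammas (Toeplitz matrix and right-hand side of size 1):
  Gamma_p = [[7.6755]]
  r_p     = [-5.3115]
With p = 1 this is the single equation gamma(0) phi_1 = gamma(1):
  phi_hat_1 = gamma(1) / gamma(0) = -5.3115 / 7.6755 = -0.6920.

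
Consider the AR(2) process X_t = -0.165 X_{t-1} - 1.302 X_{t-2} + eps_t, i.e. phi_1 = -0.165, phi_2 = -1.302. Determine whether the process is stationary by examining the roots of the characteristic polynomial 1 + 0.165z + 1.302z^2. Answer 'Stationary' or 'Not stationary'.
\text{Not stationary}

The AR(p) characteristic polynomial is P(z) = 1 + 0.165z + 1.302z^2.
Stationarity requires all roots to lie outside the unit circle, i.e. |z| > 1 for every root.
Set 1 + (0.165) z + (1.302) z^2 = 0, i.e. a z^2 + b z + c = 0 with a = 1.302, b = 0.165, c = 1.
Discriminant D = b^2 - 4ac = (0.165)^2 - 4*(1.302)*1 = 0.027225 - (5.208) = -5.180775.
D < 0, so the roots are the complex-conjugate pair z = (-b +/- i sqrt(-D)) / (2a) = -0.0634 +/- 0.8741i.
For a conjugate pair |z|^2 = z * conj(z) = (product of roots) = c/a = 1/(1.302) = 0.768049, so |z| = sqrt(0.768049) = 0.8764 for both roots.
Moduli of all roots: 0.8764, 0.8764.
All moduli strictly greater than 1? No.
Verdict: Not stationary.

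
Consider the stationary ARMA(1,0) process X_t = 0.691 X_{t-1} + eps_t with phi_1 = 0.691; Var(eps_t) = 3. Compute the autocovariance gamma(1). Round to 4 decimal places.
\gamma(1) = 3.9673

Multiply the model equation by X_{t-k} and take expectations. With theta_0 = psi_0 = 1 and psi_j the MA(infinity) weights, this gives
  gamma(k) - sum_i phi_i gamma(k-i) = c_k,
  c_k = sigma^2 * sum_{j=k..q} theta_j psi_{j-k}   (c_k = 0 for k > q),
using gamma(-m) = gamma(m).
Pure AR (q = 0): c_0 = sigma^2 = 3, c_k = 0 for k >= 1.
Equations for k = 0 and k = 1 (AR order 1):
  gamma(0) = phi_1 gamma(1) + c_0
  gamma(1) = phi_1 gamma(0) + c_1
Substituting the second into the first: gamma(0) (1 - phi_1^2) = c_0 + phi_1 c_1, so
  gamma(0) = c_0 / (1 - phi_1^2) = 3 / (1 - (0.691)^2) = 3 / 0.522519 = 5.741418.
  gamma(1) = phi_1 gamma(0) = (0.691)(5.741418) = 3.96732.
Therefore gamma(1) = 3.9673 (to 4 decimal places).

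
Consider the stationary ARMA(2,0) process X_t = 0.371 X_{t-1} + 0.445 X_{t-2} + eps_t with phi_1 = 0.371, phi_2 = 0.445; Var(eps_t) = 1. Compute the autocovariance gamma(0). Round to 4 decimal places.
\gamma(0) = 2.2542

Multiply the model equation by X_{t-k} and take expectations. With theta_0 = psi_0 = 1 and psi_j the MA(infinity) weights, this gives
  gamma(k) - sum_i phi_i gamma(k-i) = c_k,
  c_k = sigma^2 * sum_{j=k..q} theta_j psi_{j-k}   (c_k = 0 for k > q),
using gamma(-m) = gamma(m).
Pure AR (q = 0): c_0 = sigma^2 = 1, c_k = 0 for k >= 1.
Equations for k = 0, 1, 2 (AR order 2, c_2 = 0):
  (E0) gamma(0) = phi_1 gamma(1) + phi_2 gamma(2) + c_0
  (E1) gamma(1) = phi_1 gamma(0) + phi_2 gamma(1) + c_1
  (E2) gamma(2) = phi_1 gamma(1) + phi_2 gamma(0)
From (E1): gamma(1) = A gamma(0) + B with
  A = phi_1 / (1 - phi_2) = 0.371 / 0.555 = 0.668468,   B = c_1 / (1 - phi_2) = 0 / 0.555 = 0.
Insert (E2) into (E0): gamma(0) (1 - phi_2^2) = phi_1 (1 + phi_2) gamma(1) + c_0.
  phi_1 (1 + phi_2) = (0.371)(1.445) = 0.536095,   1 - phi_2^2 = 0.801975.
Replace gamma(1) by A gamma(0) + B and collect gamma(0):
  gamma(0) [0.801975 - (0.536095)(0.668468)] = c_0 = 1
  gamma(0) * 0.443612 = 1
  gamma(0) = 1 / 0.443612 = 2.25422.
Therefore gamma(0) = 2.2542 (to 4 decimal places).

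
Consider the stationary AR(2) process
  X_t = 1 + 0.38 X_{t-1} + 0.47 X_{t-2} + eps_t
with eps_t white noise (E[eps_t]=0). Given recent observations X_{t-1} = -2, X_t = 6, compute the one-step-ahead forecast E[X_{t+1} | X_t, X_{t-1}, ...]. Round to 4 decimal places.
E[X_{t+1} \mid \mathcal F_t] = 2.3400

For an AR(p) model X_t = c + sum_i phi_i X_{t-i} + eps_t, the
one-step-ahead conditional mean is
  E[X_{t+1} | X_t, ...] = c + sum_i phi_i X_{t+1-i}.
Substitute known values:
  E[X_{t+1} | ...] = 1 + (0.38) * (6) + (0.47) * (-2)
                   = 2.3400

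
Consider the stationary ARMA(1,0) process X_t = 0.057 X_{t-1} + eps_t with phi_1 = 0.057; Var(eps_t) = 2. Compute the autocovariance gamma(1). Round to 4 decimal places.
\gamma(1) = 0.1144

Multiply the model equation by X_{t-k} and take expectations. With theta_0 = psi_0 = 1 and psi_j the MA(infinity) weights, this gives
  gamma(k) - sum_i phi_i gamma(k-i) = c_k,
  c_k = sigma^2 * sum_{j=k..q} theta_j psi_{j-k}   (c_k = 0 for k > q),
using gamma(-m) = gamma(m).
Pure AR (q = 0): c_0 = sigma^2 = 2, c_k = 0 for k >= 1.
Equations for k = 0 and k = 1 (AR order 1):
  gamma(0) = phi_1 gamma(1) + c_0
  gamma(1) = phi_1 gamma(0) + c_1
Substituting the second into the first: gamma(0) (1 - phi_1^2) = c_0 + phi_1 c_1, so
  gamma(0) = c_0 / (1 - phi_1^2) = 2 / (1 - (0.057)^2) = 2 / 0.996751 = 2.006519.
  gamma(1) = phi_1 gamma(0) = (0.057)(2.006519) = 0.114372.
Therefore gamma(1) = 0.1144 (to 4 decimal places).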